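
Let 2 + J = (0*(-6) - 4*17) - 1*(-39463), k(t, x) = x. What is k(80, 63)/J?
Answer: 7/4377 ≈ 0.0015993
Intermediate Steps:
J = 39393 (J = -2 + ((0*(-6) - 4*17) - 1*(-39463)) = -2 + ((0 - 68) + 39463) = -2 + (-68 + 39463) = -2 + 39395 = 39393)
k(80, 63)/J = 63/39393 = 63*(1/39393) = 7/4377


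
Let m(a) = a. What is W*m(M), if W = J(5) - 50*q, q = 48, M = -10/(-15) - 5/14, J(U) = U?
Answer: -31135/42 ≈ -741.31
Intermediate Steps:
M = 13/42 (M = -10*(-1/15) - 5*1/14 = 2/3 - 5/14 = 13/42 ≈ 0.30952)
W = -2395 (W = 5 - 50*48 = 5 - 2400 = -2395)
W*m(M) = -2395*13/42 = -31135/42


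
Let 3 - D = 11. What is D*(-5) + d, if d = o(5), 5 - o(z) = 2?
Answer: 43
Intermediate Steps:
D = -8 (D = 3 - 1*11 = 3 - 11 = -8)
o(z) = 3 (o(z) = 5 - 1*2 = 5 - 2 = 3)
d = 3
D*(-5) + d = -8*(-5) + 3 = 40 + 3 = 43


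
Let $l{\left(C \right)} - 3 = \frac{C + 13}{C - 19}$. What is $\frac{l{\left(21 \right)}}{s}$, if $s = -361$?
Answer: $- \frac{20}{361} \approx -0.055402$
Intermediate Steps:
$l{\left(C \right)} = 3 + \frac{13 + C}{-19 + C}$ ($l{\left(C \right)} = 3 + \frac{C + 13}{C - 19} = 3 + \frac{13 + C}{-19 + C}$)
$\frac{l{\left(21 \right)}}{s} = \frac{4 \frac{1}{-19 + 21} \left(-11 + 21\right)}{-361} = 4 \cdot \frac{1}{2} \cdot 10 \left(- \frac{1}{361}\right) = 20 \left(- \frac{1}{361}\right) = - \frac{20}{361}$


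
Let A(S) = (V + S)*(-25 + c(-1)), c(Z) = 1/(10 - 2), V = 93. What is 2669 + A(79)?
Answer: -3219/2 ≈ -1609.5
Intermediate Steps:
c(Z) = ⅛ (c(Z) = 1/8 = ⅛)
A(S) = -18507/8 - 199*S/8 (A(S) = (93 + S)*(-25 + ⅛) = (93 + S)*(-199/8) = -18507/8 - 199*S/8)
2669 + A(79) = 2669 + (-18507/8 - 199/8*79) = 2669 + (-18507/8 - 15721/8) = 2669 - 8557/2 = -3219/2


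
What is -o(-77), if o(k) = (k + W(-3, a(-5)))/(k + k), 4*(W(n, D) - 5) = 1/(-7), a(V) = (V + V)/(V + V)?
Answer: -2017/4312 ≈ -0.46776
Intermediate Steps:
a(V) = 1 (a(V) = (2*V)/((2*V)) = (2*V)*(1/(2*V)) = 1)
W(n, D) = 139/28 (W(n, D) = 5 + (1/4)/(-7) = 5 + (1/4)*(-1/7) = 5 - 1/28 = 139/28)
o(k) = (139/28 + k)/(2*k) (o(k) = (k + 139/28)/(k + k) = (139/28 + k)/((2*k)) = (139/28 + k)*(1/(2*k)) = (139/28 + k)/(2*k))
-o(-77) = -(139 + 28*(-77))/(56*(-77)) = -(-1)*(139 - 2156)/(56*77) = -(-1)*(-2017)/(56*77) = -1*2017/4312 = -2017/4312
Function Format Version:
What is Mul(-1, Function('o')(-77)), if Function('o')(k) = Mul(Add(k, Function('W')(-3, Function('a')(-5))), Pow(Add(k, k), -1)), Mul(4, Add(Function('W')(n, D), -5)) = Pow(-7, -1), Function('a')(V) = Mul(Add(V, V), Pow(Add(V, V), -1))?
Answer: Rational(-2017, 4312) ≈ -0.46776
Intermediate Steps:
Function('a')(V) = 1 (Function('a')(V) = Mul(Mul(2, V), Pow(Mul(2, V), -1)) = Mul(Mul(2, V), Mul(Rational(1, 2), Pow(V, -1))) = 1)
Function('W')(n, D) = Rational(139, 28) (Function('W')(n, D) = Add(5, Mul(Rational(1, 4), Pow(-7, -1))) = Add(5, Mul(Rational(1, 4), Rational(-1, 7))) = Add(5, Rational(-1, 28)) = Rational(139, 28))
Function('o')(k) = Mul(Rational(1, 2), Pow(k, -1), Add(Rational(139, 28), k)) (Function('o')(k) = Mul(Add(k, Rational(139, 28)), Pow(Add(k, k), -1)) = Mul(Add(Rational(139, 28), k), Pow(Mul(2, k), -1)) = Mul(Add(Rational(139, 28), k), Mul(Rational(1, 2), Pow(k, -1))) = Mul(Rational(1, 2), Pow(k, -1), Add(Rational(139, 28), k)))
Mul(-1, Function('o')(-77)) = Mul(-1, Mul(Rational(1, 56), Pow(-77, -1), Add(139, Mul(28, -77)))) = Mul(-1, Mul(Rational(1, 56), Rational(-1, 77), Add(139, -2156))) = Mul(-1, Mul(Rational(1, 56), Rational(-1, 77), -2017)) = Mul(-1, Rational(2017, 4312)) = Rational(-2017, 4312)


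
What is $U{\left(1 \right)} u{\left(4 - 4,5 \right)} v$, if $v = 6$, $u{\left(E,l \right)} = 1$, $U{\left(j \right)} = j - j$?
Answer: $0$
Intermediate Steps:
$U{\left(j \right)} = 0$
$U{\left(1 \right)} u{\left(4 - 4,5 \right)} v = 0 \cdot 1 \cdot 6 = 0 \cdot 6 = 0$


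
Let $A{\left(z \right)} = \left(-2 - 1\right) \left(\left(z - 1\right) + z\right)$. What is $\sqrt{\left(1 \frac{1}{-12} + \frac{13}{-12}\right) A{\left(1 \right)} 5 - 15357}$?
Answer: $\frac{i \sqrt{61358}}{2} \approx 123.85 i$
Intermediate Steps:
$A{\left(z \right)} = 3 - 6 z$ ($A{\left(z \right)} = - 3 \left(\left(z - 1\right) + z\right) = - 3 \left(\left(-1 + z\right) + z\right) = - 3 \left(-1 + 2 z\right) = 3 - 6 z$)
$\sqrt{\left(1 \frac{1}{-12} + \frac{13}{-12}\right) A{\left(1 \right)} 5 - 15357} = \sqrt{\left(1 \frac{1}{-12} + \frac{13}{-12}\right) \left(3 - 6\right) 5 - 15357} = \sqrt{\left(1 \left(- \frac{1}{12}\right) + 13 \left(- \frac{1}{12}\right)\right) \left(3 - 6\right) 5 - 15357} = \sqrt{\left(- \frac{1}{12} - \frac{13}{12}\right) \left(-3\right) 5 - 15357} = \sqrt{\left(- \frac{7}{6}\right) \left(-3\right) 5 - 15357} = \sqrt{\frac{7}{2} \cdot 5 - 15357} = \sqrt{\frac{35}{2} - 15357} = \sqrt{- \frac{30679}{2}} = \frac{i \sqrt{61358}}{2}$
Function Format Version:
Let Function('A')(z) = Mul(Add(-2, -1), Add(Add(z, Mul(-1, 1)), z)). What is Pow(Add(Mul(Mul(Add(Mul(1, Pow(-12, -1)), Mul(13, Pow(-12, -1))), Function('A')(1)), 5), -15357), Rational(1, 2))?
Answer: Mul(Rational(1, 2), I, Pow(61358, Rational(1, 2))) ≈ Mul(123.85, I)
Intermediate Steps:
Function('A')(z) = Add(3, Mul(-6, z)) (Function('A')(z) = Mul(-3, Add(Add(z, -1), z)) = Mul(-3, Add(Add(-1, z), z)) = Mul(-3, Add(-1, Mul(2, z))) = Add(3, Mul(-6, z)))
Pow(Add(Mul(Mul(Add(Mul(1, Pow(-12, -1)), Mul(13, Pow(-12, -1))), Function('A')(1)), 5), -15357), Rational(1, 2)) = Pow(Add(Mul(Mul(Add(Mul(1, Pow(-12, -1)), Mul(13, Pow(-12, -1))), Add(3, Mul(-6, 1))), 5), -15357), Rational(1, 2)) = Pow(Add(Mul(Mul(Add(Mul(1, Rational(-1, 12)), Mul(13, Rational(-1, 12))), Add(3, -6)), 5), -15357), Rational(1, 2)) = Pow(Add(Mul(Mul(Add(Rational(-1, 12), Rational(-13, 12)), -3), 5), -15357), Rational(1, 2)) = Pow(Add(Mul(Mul(Rational(-7, 6), -3), 5), -15357), Rational(1, 2)) = Pow(Add(Mul(Rational(7, 2), 5), -15357), Rational(1, 2)) = Pow(Add(Rational(35, 2), -15357), Rational(1, 2)) = Pow(Rational(-30679, 2), Rational(1, 2)) = Mul(Rational(1, 2), I, Pow(61358, Rational(1, 2)))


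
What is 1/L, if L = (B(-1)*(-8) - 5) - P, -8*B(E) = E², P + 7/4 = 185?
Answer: -4/749 ≈ -0.0053405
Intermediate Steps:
P = 733/4 (P = -7/4 + 185 = 733/4 ≈ 183.25)
B(E) = -E²/8
L = -749/4 (L = (-⅛*(-1)²*(-8) - 5) - 1*733/4 = (-⅛*1*(-8) - 5) - 733/4 = (-⅛*(-8) - 5) - 733/4 = (1 - 5) - 733/4 = -4 - 733/4 = -749/4 ≈ -187.25)
1/L = 1/(-749/4) = -4/749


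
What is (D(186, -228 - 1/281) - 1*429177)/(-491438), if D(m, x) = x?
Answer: 60331403/69047039 ≈ 0.87377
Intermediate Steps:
(D(186, -228 - 1/281) - 1*429177)/(-491438) = ((-228 - 1/281) - 1*429177)/(-491438) = ((-228 - 1*1/281) - 429177)*(-1/491438) = ((-228 - 1/281) - 429177)*(-1/491438) = (-64069/281 - 429177)*(-1/491438) = -120662806/281*(-1/491438) = 60331403/69047039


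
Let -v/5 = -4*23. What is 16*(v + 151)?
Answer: 9776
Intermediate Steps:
v = 460 (v = -(-20)*23 = -5*(-92) = 460)
16*(v + 151) = 16*(460 + 151) = 16*611 = 9776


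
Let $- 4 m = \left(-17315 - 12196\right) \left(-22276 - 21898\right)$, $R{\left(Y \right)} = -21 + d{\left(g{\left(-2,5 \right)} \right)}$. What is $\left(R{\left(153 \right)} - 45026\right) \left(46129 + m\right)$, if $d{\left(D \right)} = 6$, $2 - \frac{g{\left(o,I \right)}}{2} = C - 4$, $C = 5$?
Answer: $\frac{29353994360159}{2} \approx 1.4677 \cdot 10^{13}$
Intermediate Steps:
$g{\left(o,I \right)} = 2$ ($g{\left(o,I \right)} = 4 - 2 \left(5 - 4\right) = 4 - 2 = 2$)
$R{\left(Y \right)} = -15$ ($R{\left(Y \right)} = -21 + 6 = -15$)
$m = - \frac{651809457}{2}$ ($m = - \frac{\left(-17315 - 12196\right) \left(-22276 - 21898\right)}{4} = - \frac{\left(-29511\right) \left(-44174\right)}{4} = \left(- \frac{1}{4}\right) 1303618914 = - \frac{651809457}{2} \approx -3.259 \cdot 10^{8}$)
$\left(R{\left(153 \right)} - 45026\right) \left(46129 + m\right) = \left(-15 - 45026\right) \left(46129 - \frac{651809457}{2}\right) = \left(-45041\right) \left(- \frac{651717199}{2}\right) = \frac{29353994360159}{2}$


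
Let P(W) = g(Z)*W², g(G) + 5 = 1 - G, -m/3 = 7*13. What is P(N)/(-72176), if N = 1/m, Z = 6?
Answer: 5/2689602552 ≈ 1.8590e-9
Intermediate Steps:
m = -273 (m = -21*13 = -3*91 = -273)
g(G) = -4 - G (g(G) = -5 + (1 - G) = -4 - G)
N = -1/273 (N = 1/(-273) = -1/273 ≈ -0.0036630)
P(W) = -10*W² (P(W) = (-4 - 1*6)*W² = (-4 - 6)*W² = -10*W²)
P(N)/(-72176) = -10*(-1/273)²/(-72176) = -10*1/74529*(-1/72176) = -10/74529*(-1/72176) = 5/2689602552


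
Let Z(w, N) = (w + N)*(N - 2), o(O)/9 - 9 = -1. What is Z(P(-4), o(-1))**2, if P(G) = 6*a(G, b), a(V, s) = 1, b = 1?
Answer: 29811600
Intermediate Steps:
o(O) = 72 (o(O) = 81 + 9*(-1) = 81 - 9 = 72)
P(G) = 6 (P(G) = 6*1 = 6)
Z(w, N) = (-2 + N)*(N + w) (Z(w, N) = (N + w)*(-2 + N) = (-2 + N)*(N + w))
Z(P(-4), o(-1))**2 = (72**2 - 2*72 - 2*6 + 72*6)**2 = (5184 - 144 - 12 + 432)**2 = 5460**2 = 29811600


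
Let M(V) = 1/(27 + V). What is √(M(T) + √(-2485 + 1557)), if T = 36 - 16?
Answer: √(47 + 8836*I*√58)/47 ≈ 3.9041 + 3.9014*I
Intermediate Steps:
T = 20
√(M(T) + √(-2485 + 1557)) = √(1/(27 + 20) + √(-2485 + 1557)) = √(1/47 + √(-928)) = √(1/47 + 4*I*√58)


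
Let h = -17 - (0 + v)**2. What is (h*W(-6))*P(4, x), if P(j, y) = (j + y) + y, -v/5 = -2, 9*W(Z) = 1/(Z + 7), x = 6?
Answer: -208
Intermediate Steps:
W(Z) = 1/(9*(7 + Z)) (W(Z) = 1/(9*(Z + 7)) = 1/(9*(7 + Z)))
v = 10 (v = -5*(-2) = 10)
P(j, y) = j + 2*y
h = -117 (h = -17 - (0 + 10)**2 = -17 - 1*10**2 = -17 - 1*100 = -17 - 100 = -117)
(h*W(-6))*P(4, x) = (-13/(7 - 6))*(4 + 2*6) = (-13/1)*(4 + 12) = -13*16 = -208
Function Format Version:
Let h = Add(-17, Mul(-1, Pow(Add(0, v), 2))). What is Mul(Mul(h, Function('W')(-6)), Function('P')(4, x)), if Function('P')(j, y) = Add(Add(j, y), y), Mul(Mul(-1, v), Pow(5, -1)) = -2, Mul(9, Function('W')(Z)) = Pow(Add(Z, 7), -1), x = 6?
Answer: -208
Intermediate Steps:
Function('W')(Z) = Mul(Rational(1, 9), Pow(Add(7, Z), -1)) (Function('W')(Z) = Mul(Rational(1, 9), Pow(Add(Z, 7), -1)) = Mul(Rational(1, 9), Pow(Add(7, Z), -1)))
v = 10 (v = Mul(-5, -2) = 10)
Function('P')(j, y) = Add(j, Mul(2, y))
h = -117 (h = Add(-17, Mul(-1, Pow(Add(0, 10), 2))) = Add(-17, Mul(-1, Pow(10, 2))) = Add(-17, Mul(-1, 100)) = Add(-17, -100) = -117)
Mul(Mul(h, Function('W')(-6)), Function('P')(4, x)) = Mul(Mul(-117, Mul(Rational(1, 9), Pow(Add(7, -6), -1))), Add(4, Mul(2, 6))) = Mul(Mul(-117, Mul(Rational(1, 9), Pow(1, -1))), Add(4, 12)) = Mul(Mul(-117, Mul(Rational(1, 9), 1)), 16) = Mul(Mul(-117, Rational(1, 9)), 16) = Mul(-13, 16) = -208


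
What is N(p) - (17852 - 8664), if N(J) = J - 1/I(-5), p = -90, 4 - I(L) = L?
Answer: -83503/9 ≈ -9278.1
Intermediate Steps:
I(L) = 4 - L
N(J) = -⅑ + J (N(J) = J - 1/(4 - 1*(-5)) = J - 1/(4 + 5) = J - 1/9 = J - 1*⅑ = J - ⅑ = -⅑ + J)
N(p) - (17852 - 8664) = (-⅑ - 90) - (17852 - 8664) = -811/9 - 1*9188 = -811/9 - 9188 = -83503/9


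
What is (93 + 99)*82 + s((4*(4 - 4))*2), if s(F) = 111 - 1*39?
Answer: 15816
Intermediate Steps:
s(F) = 72 (s(F) = 111 - 39 = 72)
(93 + 99)*82 + s((4*(4 - 4))*2) = (93 + 99)*82 + 72 = 192*82 + 72 = 15744 + 72 = 15816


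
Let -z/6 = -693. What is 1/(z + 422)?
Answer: 1/4580 ≈ 0.00021834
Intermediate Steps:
z = 4158 (z = -6*(-693) = 4158)
1/(z + 422) = 1/(4158 + 422) = 1/4580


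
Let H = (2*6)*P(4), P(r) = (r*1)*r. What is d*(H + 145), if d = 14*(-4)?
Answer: -18872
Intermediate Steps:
d = -56
P(r) = r² (P(r) = r*r = r²)
H = 192 (H = (2*6)*4² = 12*16 = 192)
d*(H + 145) = -56*(192 + 145) = -56*337 = -18872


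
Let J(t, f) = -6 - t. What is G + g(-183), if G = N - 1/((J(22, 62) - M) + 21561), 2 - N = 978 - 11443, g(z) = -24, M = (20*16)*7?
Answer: 201476798/19293 ≈ 10443.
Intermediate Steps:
M = 2240 (M = 320*7 = 2240)
N = 10467 (N = 2 - (978 - 11443) = 2 - 1*(-10465) = 2 + 10465 = 10467)
G = 201939830/19293 (G = 10467 - 1/(((-6 - 1*22) - 1*2240) + 21561) = 10467 - 1/(((-6 - 22) - 2240) + 21561) = 10467 - 1/((-28 - 2240) + 21561) = 10467 - 1/(-2268 + 21561) = 10467 - 1/19293 = 201939830/19293 ≈ 10467.)
G + g(-183) = 201939830/19293 - 24 = 201476798/19293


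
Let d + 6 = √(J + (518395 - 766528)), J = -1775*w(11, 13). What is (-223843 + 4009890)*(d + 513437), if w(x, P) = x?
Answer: 1943873897257 + 3786047*I*√267658 ≈ 1.9439e+12 + 1.9587e+9*I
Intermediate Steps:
J = -19525 (J = -1775*11 = -19525)
d = -6 + I*√267658 (d = -6 + √(-19525 + (518395 - 766528)) = -6 + √(-19525 - 248133) = -6 + √(-267658) = -6 + I*√267658 ≈ -6.0 + 517.36*I)
(-223843 + 4009890)*(d + 513437) = (-223843 + 4009890)*((-6 + I*√267658) + 513437) = 3786047*(513431 + I*√267658) = 1943873897257 + 3786047*I*√267658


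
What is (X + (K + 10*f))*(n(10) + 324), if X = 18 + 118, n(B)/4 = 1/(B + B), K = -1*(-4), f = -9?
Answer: 16210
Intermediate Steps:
K = 4
n(B) = 2/B (n(B) = 4/(B + B) = 4/((2*B)) = 4*(1/(2*B)) = 2/B)
X = 136
(X + (K + 10*f))*(n(10) + 324) = (136 + (4 + 10*(-9)))*(2/10 + 324) = (136 + (4 - 90))*(2*(1/10) + 324) = (136 - 86)*(1/5 + 324) = 50*(1621/5) = 16210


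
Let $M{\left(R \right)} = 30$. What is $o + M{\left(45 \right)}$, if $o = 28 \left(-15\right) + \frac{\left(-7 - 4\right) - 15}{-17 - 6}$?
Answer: $- \frac{8944}{23} \approx -388.87$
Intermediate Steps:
$o = - \frac{9634}{23}$ ($o = -420 + \frac{\left(-7 - 4\right) - 15}{-23} = -420 + \left(-11 - 15\right) \left(- \frac{1}{23}\right) = -420 - - \frac{26}{23} = -420 + \frac{26}{23} = - \frac{9634}{23} \approx -418.87$)
$o + M{\left(45 \right)} = - \frac{9634}{23} + 30 = - \frac{8944}{23}$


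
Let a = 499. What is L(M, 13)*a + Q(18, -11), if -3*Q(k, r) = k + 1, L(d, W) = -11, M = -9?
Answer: -16486/3 ≈ -5495.3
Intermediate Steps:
Q(k, r) = -1/3 - k/3 (Q(k, r) = -(k + 1)/3 = -(1 + k)/3 = -1/3 - k/3)
L(M, 13)*a + Q(18, -11) = -11*499 + (-1/3 - 1/3*18) = -5489 + (-1/3 - 6) = -5489 - 19/3 = -16486/3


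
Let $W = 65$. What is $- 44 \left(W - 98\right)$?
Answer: $1452$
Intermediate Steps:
$- 44 \left(W - 98\right) = - 44 \left(65 - 98\right) = \left(-44\right) \left(-33\right) = 1452$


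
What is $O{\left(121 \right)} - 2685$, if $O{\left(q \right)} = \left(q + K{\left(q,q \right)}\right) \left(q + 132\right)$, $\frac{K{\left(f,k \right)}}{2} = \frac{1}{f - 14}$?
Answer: $\frac{2988802}{107} \approx 27933.0$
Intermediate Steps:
$K{\left(f,k \right)} = \frac{2}{-14 + f}$ ($K{\left(f,k \right)} = \frac{2}{f - 14} = \frac{2}{-14 + f}$)
$O{\left(q \right)} = \left(132 + q\right) \left(q + \frac{2}{-14 + q}\right)$ ($O{\left(q \right)} = \left(q + \frac{2}{-14 + q}\right) \left(q + 132\right) = \left(q + \frac{2}{-14 + q}\right) \left(132 + q\right) = \left(132 + q\right) \left(q + \frac{2}{-14 + q}\right)$)
$O{\left(121 \right)} - 2685 = \frac{264 + 2 \cdot 121 + 121 \left(-14 + 121\right) \left(132 + 121\right)}{-14 + 121} - 2685 = \frac{264 + 242 + 121 \cdot 107 \cdot 253}{107} - 2685 = \frac{264 + 242 + 3275591}{107} - 2685 = \frac{1}{107} \cdot 3276097 - 2685 = \frac{3276097}{107} - 2685 = \frac{2988802}{107}$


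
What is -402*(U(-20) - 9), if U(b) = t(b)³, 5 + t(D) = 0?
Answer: 53868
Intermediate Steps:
t(D) = -5 (t(D) = -5 + 0 = -5)
U(b) = -125 (U(b) = (-5)³ = -125)
-402*(U(-20) - 9) = -402*(-125 - 9) = -402*(-134) = 53868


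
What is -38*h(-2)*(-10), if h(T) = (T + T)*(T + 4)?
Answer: -3040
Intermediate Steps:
h(T) = 2*T*(4 + T) (h(T) = (2*T)*(4 + T) = 2*T*(4 + T))
-38*h(-2)*(-10) = -76*(-2)*(4 - 2)*(-10) = -76*(-2)*2*(-10) = -38*(-8)*(-10) = 304*(-10) = -3040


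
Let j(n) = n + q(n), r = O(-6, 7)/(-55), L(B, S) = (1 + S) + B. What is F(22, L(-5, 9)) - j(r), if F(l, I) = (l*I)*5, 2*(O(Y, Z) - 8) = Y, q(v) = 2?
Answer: 6029/11 ≈ 548.09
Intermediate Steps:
L(B, S) = 1 + B + S
O(Y, Z) = 8 + Y/2
F(l, I) = 5*I*l (F(l, I) = (I*l)*5 = 5*I*l)
r = -1/11 (r = (8 + (1/2)*(-6))/(-55) = (8 - 3)*(-1/55) = 5*(-1/55) = -1/11 ≈ -0.090909)
j(n) = 2 + n (j(n) = n + 2 = 2 + n)
F(22, L(-5, 9)) - j(r) = 5*(1 - 5 + 9)*22 - (2 - 1/11) = 5*5*22 - 1*21/11 = 550 - 21/11 = 6029/11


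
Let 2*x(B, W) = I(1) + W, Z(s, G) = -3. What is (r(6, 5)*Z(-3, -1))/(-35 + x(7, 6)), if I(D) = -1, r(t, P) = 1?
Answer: 6/65 ≈ 0.092308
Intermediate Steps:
x(B, W) = -1/2 + W/2 (x(B, W) = (-1 + W)/2 = -1/2 + W/2)
(r(6, 5)*Z(-3, -1))/(-35 + x(7, 6)) = (1*(-3))/(-35 + (-1/2 + (1/2)*6)) = -3/(-35 + (-1/2 + 3)) = -3/(-35 + 5/2) = -3/(-65/2) = -3*(-2/65) = 6/65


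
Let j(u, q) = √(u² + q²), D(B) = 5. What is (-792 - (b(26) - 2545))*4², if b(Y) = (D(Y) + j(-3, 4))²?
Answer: 26448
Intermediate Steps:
j(u, q) = √(q² + u²)
b(Y) = 100 (b(Y) = (5 + √(4² + (-3)²))² = (5 + √(16 + 9))² = (5 + √25)² = (5 + 5)² = 10² = 100)
(-792 - (b(26) - 2545))*4² = (-792 - (100 - 2545))*4² = (-792 - 1*(-2445))*16 = (-792 + 2445)*16 = 1653*16 = 26448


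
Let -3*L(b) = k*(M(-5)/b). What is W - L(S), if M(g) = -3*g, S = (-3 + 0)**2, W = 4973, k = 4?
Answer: 44777/9 ≈ 4975.2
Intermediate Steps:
S = 9 (S = (-3)**2 = 9)
L(b) = -20/b (L(b) = -4*(-3*(-5))/b/3 = -4*15/b/3 = -20/b)
W - L(S) = 4973 - (-20)/9 = 4973 - 1*(-20/9) = 4973 + 20/9 = 44777/9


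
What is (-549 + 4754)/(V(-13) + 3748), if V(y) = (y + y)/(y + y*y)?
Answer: 25230/22487 ≈ 1.1220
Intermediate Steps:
V(y) = 2*y/(y + y²) (V(y) = (2*y)/(y + y²) = 2*y/(y + y²))
(-549 + 4754)/(V(-13) + 3748) = (-549 + 4754)/(2/(1 - 13) + 3748) = 4205/(2/(-12) + 3748) = 4205/(2*(-1/12) + 3748) = 4205/(-⅙ + 3748) = 4205/(22487/6) = 4205*(6/22487) = 25230/22487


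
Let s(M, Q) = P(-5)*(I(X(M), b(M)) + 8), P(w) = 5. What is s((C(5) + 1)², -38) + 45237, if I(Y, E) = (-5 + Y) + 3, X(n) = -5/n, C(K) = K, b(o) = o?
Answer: 1629587/36 ≈ 45266.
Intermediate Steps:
I(Y, E) = -2 + Y
s(M, Q) = 30 - 25/M (s(M, Q) = 5*((-2 - 5/M) + 8) = 5*(6 - 5/M) = 30 - 25/M)
s((C(5) + 1)², -38) + 45237 = (30 - 25/(5 + 1)²) + 45237 = (30 - 25/(6²)) + 45237 = (30 - 25/36) + 45237 = 1055/36 + 45237 = 1629587/36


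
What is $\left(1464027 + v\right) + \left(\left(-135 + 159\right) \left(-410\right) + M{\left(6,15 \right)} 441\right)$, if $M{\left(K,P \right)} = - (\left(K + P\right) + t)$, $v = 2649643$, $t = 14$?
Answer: $4088395$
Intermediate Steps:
$M{\left(K,P \right)} = -14 - K - P$ ($M{\left(K,P \right)} = - (\left(K + P\right) + 14) = - (14 + K + P) = -14 - K - P$)
$\left(1464027 + v\right) + \left(\left(-135 + 159\right) \left(-410\right) + M{\left(6,15 \right)} 441\right) = \left(1464027 + 2649643\right) + \left(\left(-135 + 159\right) \left(-410\right) + \left(-14 - 6 - 15\right) 441\right) = 4113670 + \left(24 \left(-410\right) + \left(-14 - 6 - 15\right) 441\right) = 4113670 - 25275 = 4088395$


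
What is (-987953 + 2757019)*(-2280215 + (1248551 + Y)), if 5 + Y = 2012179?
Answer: 1734586903660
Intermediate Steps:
Y = 2012174 (Y = -5 + 2012179 = 2012174)
(-987953 + 2757019)*(-2280215 + (1248551 + Y)) = (-987953 + 2757019)*(-2280215 + (1248551 + 2012174)) = 1769066*(-2280215 + 3260725) = 1769066*980510 = 1734586903660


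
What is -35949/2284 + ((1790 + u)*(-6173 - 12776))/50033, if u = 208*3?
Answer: -106275387941/114275372 ≈ -929.99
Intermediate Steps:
u = 624
-35949/2284 + ((1790 + u)*(-6173 - 12776))/50033 = -35949/2284 + ((1790 + 624)*(-6173 - 12776))/50033 = -35949*1/2284 + (2414*(-18949))*(1/50033) = -35949/2284 - 45742886*1/50033 = -35949/2284 - 45742886/50033 = -106275387941/114275372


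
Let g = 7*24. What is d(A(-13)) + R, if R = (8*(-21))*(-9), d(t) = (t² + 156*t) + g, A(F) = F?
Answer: -179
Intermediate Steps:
g = 168
d(t) = 168 + t² + 156*t (d(t) = (t² + 156*t) + 168 = 168 + t² + 156*t)
R = 1512 (R = -168*(-9) = 1512)
d(A(-13)) + R = (168 + (-13)² + 156*(-13)) + 1512 = (168 + 169 - 2028) + 1512 = -1691 + 1512 = -179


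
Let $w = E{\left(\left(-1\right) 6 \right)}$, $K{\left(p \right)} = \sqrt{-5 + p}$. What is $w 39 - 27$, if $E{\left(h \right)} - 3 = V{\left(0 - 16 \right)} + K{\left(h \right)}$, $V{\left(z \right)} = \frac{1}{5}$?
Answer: $\frac{489}{5} + 39 i \sqrt{11} \approx 97.8 + 129.35 i$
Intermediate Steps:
$V{\left(z \right)} = \frac{1}{5}$
$E{\left(h \right)} = \frac{16}{5} + \sqrt{-5 + h}$ ($E{\left(h \right)} = 3 + \left(\frac{1}{5} + \sqrt{-5 + h}\right) = \frac{16}{5} + \sqrt{-5 + h}$)
$w = \frac{16}{5} + i \sqrt{11}$ ($w = \frac{16}{5} + \sqrt{-5 - 6} = \frac{16}{5} + \sqrt{-11} = \frac{16}{5} + i \sqrt{11} \approx 3.2 + 3.3166 i$)
$w 39 - 27 = \left(\frac{16}{5} + i \sqrt{11}\right) 39 - 27 = \left(\frac{624}{5} + 39 i \sqrt{11}\right) - 27 = \frac{489}{5} + 39 i \sqrt{11}$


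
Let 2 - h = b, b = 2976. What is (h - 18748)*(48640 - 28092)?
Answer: -446343656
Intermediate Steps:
h = -2974 (h = 2 - 1*2976 = 2 - 2976 = -2974)
(h - 18748)*(48640 - 28092) = (-2974 - 18748)*(48640 - 28092) = -21722*20548 = -446343656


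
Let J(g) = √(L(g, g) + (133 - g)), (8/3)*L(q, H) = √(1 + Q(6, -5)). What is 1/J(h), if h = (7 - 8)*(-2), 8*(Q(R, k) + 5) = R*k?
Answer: 4/√(2096 + 3*I*√31) ≈ 0.087368 - 0.00034812*I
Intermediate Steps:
Q(R, k) = -5 + R*k/8 (Q(R, k) = -5 + (R*k)/8 = -5 + R*k/8)
L(q, H) = 3*I*√31/16 (L(q, H) = 3*√(1 + (-5 + (⅛)*6*(-5)))/8 = 3*√(1 + (-5 - 15/4))/8 = 3*√(1 - 35/4)/8 = 3*√(-31/4)/8 = 3*(I*√31/2)/8 = 3*I*√31/16)
h = 2 (h = -1*(-2) = 2)
J(g) = √(133 - g + 3*I*√31/16) (J(g) = √(3*I*√31/16 + (133 - g)) = √(133 - g + 3*I*√31/16))
1/J(h) = 1/(√(2128 - 16*2 + 3*I*√31)/4) = 1/(√(2128 - 32 + 3*I*√31)/4) = 1/(√(2096 + 3*I*√31)/4) = 4/√(2096 + 3*I*√31)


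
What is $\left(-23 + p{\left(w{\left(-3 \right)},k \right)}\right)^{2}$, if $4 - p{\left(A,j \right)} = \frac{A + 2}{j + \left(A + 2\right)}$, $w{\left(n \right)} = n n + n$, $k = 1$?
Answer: $\frac{32041}{81} \approx 395.57$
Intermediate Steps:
$w{\left(n \right)} = n + n^{2}$ ($w{\left(n \right)} = n^{2} + n = n + n^{2}$)
$p{\left(A,j \right)} = 4 - \frac{2 + A}{2 + A + j}$ ($p{\left(A,j \right)} = 4 - \frac{A + 2}{j + \left(A + 2\right)} = 4 - \frac{2 + A}{j + \left(2 + A\right)} = 4 - \frac{2 + A}{2 + A + j}$)
$\left(-23 + p{\left(w{\left(-3 \right)},k \right)}\right)^{2} = \left(-23 + \frac{6 + 3 \left(- 3 \left(1 - 3\right)\right) + 4 \cdot 1}{2 - 3 \left(1 - 3\right) + 1}\right)^{2} = \left(-23 + \frac{6 + 3 \left(\left(-3\right) \left(-2\right)\right) + 4}{2 - -6 + 1}\right)^{2} = \left(-23 + \frac{6 + 3 \cdot 6 + 4}{2 + 6 + 1}\right)^{2} = \left(-23 + \frac{6 + 18 + 4}{9}\right)^{2} = \left(-23 + \frac{1}{9} \cdot 28\right)^{2} = \left(-23 + \frac{28}{9}\right)^{2} = \left(- \frac{179}{9}\right)^{2} = \frac{32041}{81}$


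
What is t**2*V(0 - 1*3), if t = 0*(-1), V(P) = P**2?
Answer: 0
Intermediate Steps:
t = 0
t**2*V(0 - 1*3) = 0**2*(0 - 1*3)**2 = 0*(0 - 3)**2 = 0*(-3)**2 = 0*9 = 0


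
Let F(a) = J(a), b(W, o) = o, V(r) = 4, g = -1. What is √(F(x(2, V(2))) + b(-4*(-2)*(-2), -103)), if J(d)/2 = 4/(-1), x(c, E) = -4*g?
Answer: I*√111 ≈ 10.536*I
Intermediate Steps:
x(c, E) = 4 (x(c, E) = -4*(-1) = 4)
J(d) = -8 (J(d) = 2*(4/(-1)) = 2*(4*(-1)) = 2*(-4) = -8)
F(a) = -8
√(F(x(2, V(2))) + b(-4*(-2)*(-2), -103)) = √(-8 - 103) = √(-111) = I*√111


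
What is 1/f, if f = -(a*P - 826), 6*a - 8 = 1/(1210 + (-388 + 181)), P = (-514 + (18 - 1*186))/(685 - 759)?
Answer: 74222/60395197 ≈ 0.0012289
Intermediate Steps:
P = 341/37 (P = (-514 + (18 - 186))/(-74) = (-514 - 168)*(-1/74) = -682*(-1/74) = 341/37 ≈ 9.2162)
a = 2675/2006 (a = 4/3 + 1/(6*(1210 + (-388 + 181))) = 4/3 + 1/(6*(1210 - 207)) = 4/3 + (⅙)/1003 = 4/3 + (⅙)*(1/1003) = 4/3 + 1/6018 = 2675/2006 ≈ 1.3335)
f = 60395197/74222 (f = -((2675/2006)*(341/37) - 826) = -(912175/74222 - 826) = -1*(-60395197/74222) = 60395197/74222 ≈ 813.71)
1/f = 1/(60395197/74222) = 74222/60395197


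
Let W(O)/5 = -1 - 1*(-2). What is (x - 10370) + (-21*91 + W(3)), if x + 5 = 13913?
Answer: 1632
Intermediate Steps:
x = 13908 (x = -5 + 13913 = 13908)
W(O) = 5 (W(O) = 5*(-1 - 1*(-2)) = 5*(-1 + 2) = 5*1 = 5)
(x - 10370) + (-21*91 + W(3)) = (13908 - 10370) + (-21*91 + 5) = 3538 + (-1911 + 5) = 3538 - 1906 = 1632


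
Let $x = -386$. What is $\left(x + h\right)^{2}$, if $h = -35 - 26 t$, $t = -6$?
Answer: $70225$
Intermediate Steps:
$h = 121$ ($h = -35 - 26 \left(-6\right) = -35 - -156 = -35 + 156 = 121$)
$\left(x + h\right)^{2} = \left(-386 + 121\right)^{2} = \left(-265\right)^{2} = 70225$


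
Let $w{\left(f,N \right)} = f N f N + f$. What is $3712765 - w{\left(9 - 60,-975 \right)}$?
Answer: $-2468862809$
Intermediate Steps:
$w{\left(f,N \right)} = f + N^{2} f^{2}$ ($w{\left(f,N \right)} = N f f N + f = N f^{2} N + f = N^{2} f^{2} + f = f + N^{2} f^{2}$)
$3712765 - w{\left(9 - 60,-975 \right)} = 3712765 - \left(9 - 60\right) \left(1 + \left(9 - 60\right) \left(-975\right)^{2}\right) = 3712765 - \left(9 - 60\right) \left(1 + \left(9 - 60\right) 950625\right) = 3712765 - - 51 \left(1 - 48481875\right) = 3712765 - \left(-51\right) \left(-48481874\right) = 3712765 - 2472575574 = -2468862809$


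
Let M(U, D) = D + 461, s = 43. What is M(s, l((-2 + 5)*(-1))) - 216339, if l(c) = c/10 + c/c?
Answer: -2158773/10 ≈ -2.1588e+5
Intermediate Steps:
l(c) = 1 + c/10 (l(c) = c*(⅒) + 1 = c/10 + 1 = 1 + c/10)
M(U, D) = 461 + D
M(s, l((-2 + 5)*(-1))) - 216339 = (461 + (1 + ((-2 + 5)*(-1))/10)) - 216339 = (461 + (1 + (3*(-1))/10)) - 216339 = (461 + (1 + (⅒)*(-3))) - 216339 = (461 + (1 - 3/10)) - 216339 = (461 + 7/10) - 216339 = 4617/10 - 216339 = -2158773/10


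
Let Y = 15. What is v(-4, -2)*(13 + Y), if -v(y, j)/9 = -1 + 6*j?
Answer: 3276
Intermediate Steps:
v(y, j) = 9 - 54*j (v(y, j) = -9*(-1 + 6*j) = 9 - 54*j)
v(-4, -2)*(13 + Y) = (9 - 54*(-2))*(13 + 15) = (9 + 108)*28 = 117*28 = 3276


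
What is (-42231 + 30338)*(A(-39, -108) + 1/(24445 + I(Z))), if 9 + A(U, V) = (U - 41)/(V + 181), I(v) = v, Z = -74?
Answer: 213614383122/1779083 ≈ 1.2007e+5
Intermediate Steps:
A(U, V) = -9 + (-41 + U)/(181 + V) (A(U, V) = -9 + (U - 41)/(V + 181) = -9 + (-41 + U)/(181 + V))
(-42231 + 30338)*(A(-39, -108) + 1/(24445 + I(Z))) = (-42231 + 30338)*((-1670 - 39 - 9*(-108))/(181 - 108) + 1/(24445 - 74)) = -11893*((-1670 - 39 + 972)/73 + 1/24371) = -11893*((1/73)*(-737) + 1/24371) = -11893*(-737/73 + 1/24371) = -11893*(-17961354/1779083) = 213614383122/1779083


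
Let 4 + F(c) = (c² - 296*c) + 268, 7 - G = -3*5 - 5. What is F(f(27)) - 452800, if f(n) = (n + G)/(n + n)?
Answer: -452831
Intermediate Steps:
G = 27 (G = 7 - (-3*5 - 5) = 7 - (-15 - 5) = 7 - 1*(-20) = 7 + 20 = 27)
f(n) = (27 + n)/(2*n) (f(n) = (n + 27)/(n + n) = (27 + n)/((2*n)) = (27 + n)*(1/(2*n)) = (27 + n)/(2*n))
F(c) = 264 + c² - 296*c (F(c) = -4 + ((c² - 296*c) + 268) = -4 + (268 + c² - 296*c) = 264 + c² - 296*c)
F(f(27)) - 452800 = (264 + ((½)*(27 + 27)/27)² - 148*(27 + 27)/27) - 452800 = (264 + ((½)*(1/27)*54)² - 148*54/27) - 452800 = (264 + 1² - 296*1) - 452800 = (264 + 1 - 296) - 452800 = -31 - 452800 = -452831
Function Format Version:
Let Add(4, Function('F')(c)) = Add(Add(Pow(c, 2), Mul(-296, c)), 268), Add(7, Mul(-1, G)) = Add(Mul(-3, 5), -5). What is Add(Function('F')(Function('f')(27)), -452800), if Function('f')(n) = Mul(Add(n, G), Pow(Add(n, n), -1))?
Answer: -452831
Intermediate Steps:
G = 27 (G = Add(7, Mul(-1, Add(Mul(-3, 5), -5))) = Add(7, Mul(-1, Add(-15, -5))) = Add(7, Mul(-1, -20)) = Add(7, 20) = 27)
Function('f')(n) = Mul(Rational(1, 2), Pow(n, -1), Add(27, n)) (Function('f')(n) = Mul(Add(n, 27), Pow(Add(n, n), -1)) = Mul(Add(27, n), Pow(Mul(2, n), -1)) = Mul(Add(27, n), Mul(Rational(1, 2), Pow(n, -1))) = Mul(Rational(1, 2), Pow(n, -1), Add(27, n)))
Function('F')(c) = Add(264, Pow(c, 2), Mul(-296, c)) (Function('F')(c) = Add(-4, Add(Add(Pow(c, 2), Mul(-296, c)), 268)) = Add(-4, Add(268, Pow(c, 2), Mul(-296, c))) = Add(264, Pow(c, 2), Mul(-296, c)))
Add(Function('F')(Function('f')(27)), -452800) = Add(Add(264, Pow(Mul(Rational(1, 2), Pow(27, -1), Add(27, 27)), 2), Mul(-296, Mul(Rational(1, 2), Pow(27, -1), Add(27, 27)))), -452800) = Add(Add(264, Pow(Mul(Rational(1, 2), Rational(1, 27), 54), 2), Mul(-296, Mul(Rational(1, 2), Rational(1, 27), 54))), -452800) = Add(Add(264, Pow(1, 2), Mul(-296, 1)), -452800) = Add(Add(264, 1, -296), -452800) = Add(-31, -452800) = -452831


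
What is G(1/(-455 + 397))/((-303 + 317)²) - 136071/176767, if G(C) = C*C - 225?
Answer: -223512362957/116550260848 ≈ -1.9177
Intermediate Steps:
G(C) = -225 + C² (G(C) = C² - 225 = -225 + C²)
G(1/(-455 + 397))/((-303 + 317)²) - 136071/176767 = (-225 + (1/(-455 + 397))²)/((-303 + 317)²) - 136071/176767 = (-225 + (1/(-58))²)/(14²) - 136071*1/176767 = (-225 + (-1/58)²)/196 - 136071/176767 = (-225 + 1/3364)*(1/196) - 136071/176767 = -756899/3364*1/196 - 136071/176767 = -756899/659344 - 136071/176767 = -223512362957/116550260848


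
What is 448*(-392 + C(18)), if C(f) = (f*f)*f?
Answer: 2437120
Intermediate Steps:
C(f) = f³ (C(f) = f²*f = f³)
448*(-392 + C(18)) = 448*(-392 + 18³) = 448*(-392 + 5832) = 448*5440 = 2437120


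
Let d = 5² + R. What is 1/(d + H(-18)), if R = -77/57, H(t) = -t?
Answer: 57/2374 ≈ 0.024010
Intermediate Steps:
R = -77/57 (R = -77*1/57 = -77/57 ≈ -1.3509)
d = 1348/57 (d = 5² - 77/57 = 25 - 77/57 = 1348/57 ≈ 23.649)
1/(d + H(-18)) = 1/(1348/57 - 1*(-18)) = 1/(1348/57 + 18) = 1/(2374/57) = 57/2374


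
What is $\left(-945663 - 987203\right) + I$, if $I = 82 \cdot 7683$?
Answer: $-1302860$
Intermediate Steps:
$I = 630006$
$\left(-945663 - 987203\right) + I = \left(-945663 - 987203\right) + 630006 = -1932866 + 630006 = -1302860$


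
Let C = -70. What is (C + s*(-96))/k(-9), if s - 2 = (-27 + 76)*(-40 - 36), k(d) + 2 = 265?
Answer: 357242/263 ≈ 1358.3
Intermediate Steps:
k(d) = 263 (k(d) = -2 + 265 = 263)
s = -3722 (s = 2 + (-27 + 76)*(-40 - 36) = 2 + 49*(-76) = 2 - 3724 = -3722)
(C + s*(-96))/k(-9) = (-70 - 3722*(-96))/263 = (-70 + 357312)*(1/263) = 357242*(1/263) = 357242/263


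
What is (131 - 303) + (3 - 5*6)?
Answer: -199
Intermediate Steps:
(131 - 303) + (3 - 5*6) = -172 + (3 - 30) = -172 - 27 = -199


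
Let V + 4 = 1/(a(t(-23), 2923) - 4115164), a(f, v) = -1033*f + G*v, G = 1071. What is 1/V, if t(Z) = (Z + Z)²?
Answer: -3170459/12681837 ≈ -0.25000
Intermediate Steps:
t(Z) = 4*Z² (t(Z) = (2*Z)² = 4*Z²)
a(f, v) = -1033*f + 1071*v
V = -12681837/3170459 (V = -4 + 1/((-4132*(-23)² + 1071*2923) - 4115164) = -4 + 1/((-4132*529 + 3130533) - 4115164) = -4 + 1/((-1033*2116 + 3130533) - 4115164) = -4 + 1/((-2185828 + 3130533) - 4115164) = -4 + 1/(944705 - 4115164) = -4 + 1/(-3170459) = -4 - 1/3170459 = -12681837/3170459 ≈ -4.0000)
1/V = 1/(-12681837/3170459) = -3170459/12681837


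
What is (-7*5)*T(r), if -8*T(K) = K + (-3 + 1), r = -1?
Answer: -105/8 ≈ -13.125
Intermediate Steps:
T(K) = 1/4 - K/8 (T(K) = -(K + (-3 + 1))/8 = -(K - 2)/8 = -(-2 + K)/8 = 1/4 - K/8)
(-7*5)*T(r) = (-7*5)*(1/4 - 1/8*(-1)) = -35*(1/4 + 1/8) = -35*3/8 = -105/8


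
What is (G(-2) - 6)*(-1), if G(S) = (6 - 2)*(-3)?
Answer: 18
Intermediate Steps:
G(S) = -12 (G(S) = 4*(-3) = -12)
(G(-2) - 6)*(-1) = (-12 - 6)*(-1) = -18*(-1) = 18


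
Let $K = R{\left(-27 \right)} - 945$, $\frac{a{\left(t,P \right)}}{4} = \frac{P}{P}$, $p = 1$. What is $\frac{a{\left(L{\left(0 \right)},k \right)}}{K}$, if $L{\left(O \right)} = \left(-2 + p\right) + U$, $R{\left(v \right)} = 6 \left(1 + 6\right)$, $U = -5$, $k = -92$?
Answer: $- \frac{4}{903} \approx -0.0044297$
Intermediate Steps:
$R{\left(v \right)} = 42$ ($R{\left(v \right)} = 6 \cdot 7 = 42$)
$L{\left(O \right)} = -6$ ($L{\left(O \right)} = \left(-2 + 1\right) - 5 = -1 - 5 = -6$)
$a{\left(t,P \right)} = 4$ ($a{\left(t,P \right)} = 4 \frac{P}{P} = 4 \cdot 1 = 4$)
$K = -903$ ($K = 42 - 945 = -903$)
$\frac{a{\left(L{\left(0 \right)},k \right)}}{K} = \frac{4}{-903} = 4 \left(- \frac{1}{903}\right) = - \frac{4}{903}$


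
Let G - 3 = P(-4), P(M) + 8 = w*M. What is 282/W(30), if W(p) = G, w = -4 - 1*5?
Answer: 282/31 ≈ 9.0968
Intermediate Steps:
w = -9 (w = -4 - 5 = -9)
P(M) = -8 - 9*M
G = 31 (G = 3 + (-8 - 9*(-4)) = 3 + (-8 + 36) = 3 + 28 = 31)
W(p) = 31
282/W(30) = 282/31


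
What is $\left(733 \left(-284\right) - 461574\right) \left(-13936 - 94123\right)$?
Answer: $72372083014$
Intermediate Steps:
$\left(733 \left(-284\right) - 461574\right) \left(-13936 - 94123\right) = \left(-208172 - 461574\right) \left(-108059\right) = \left(-669746\right) \left(-108059\right) = 72372083014$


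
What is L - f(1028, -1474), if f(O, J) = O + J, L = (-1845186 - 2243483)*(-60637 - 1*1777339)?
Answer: 7514875494390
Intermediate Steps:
L = 7514875493944 (L = -4088669*(-60637 - 1777339) = -4088669*(-1837976) = 7514875493944)
f(O, J) = J + O
L - f(1028, -1474) = 7514875493944 - (-1474 + 1028) = 7514875493944 - 1*(-446) = 7514875493944 + 446 = 7514875494390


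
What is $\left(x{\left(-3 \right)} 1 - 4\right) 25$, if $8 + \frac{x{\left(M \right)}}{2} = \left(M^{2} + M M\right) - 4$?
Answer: $200$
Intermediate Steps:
$x{\left(M \right)} = -24 + 4 M^{2}$ ($x{\left(M \right)} = -16 + 2 \left(\left(M^{2} + M M\right) - 4\right) = -16 + 2 \left(\left(M^{2} + M^{2}\right) - 4\right) = -16 + 2 \left(2 M^{2} - 4\right) = -16 + 2 \left(-4 + 2 M^{2}\right) = -16 + \left(-8 + 4 M^{2}\right) = -24 + 4 M^{2}$)
$\left(x{\left(-3 \right)} 1 - 4\right) 25 = \left(\left(-24 + 4 \left(-3\right)^{2}\right) 1 - 4\right) 25 = \left(\left(-24 + 4 \cdot 9\right) 1 - 4\right) 25 = \left(\left(-24 + 36\right) 1 - 4\right) 25 = \left(12 \cdot 1 - 4\right) 25 = \left(12 - 4\right) 25 = 8 \cdot 25 = 200$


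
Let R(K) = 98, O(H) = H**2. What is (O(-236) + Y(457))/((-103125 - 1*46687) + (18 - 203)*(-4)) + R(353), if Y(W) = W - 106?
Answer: 14553009/149072 ≈ 97.624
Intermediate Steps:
Y(W) = -106 + W
(O(-236) + Y(457))/((-103125 - 1*46687) + (18 - 203)*(-4)) + R(353) = ((-236)**2 + (-106 + 457))/((-103125 - 1*46687) + (18 - 203)*(-4)) + 98 = (55696 + 351)/((-103125 - 46687) - 185*(-4)) + 98 = 56047/(-149812 + 740) + 98 = 56047/(-149072) + 98 = 56047*(-1/149072) + 98 = -56047/149072 + 98 = 14553009/149072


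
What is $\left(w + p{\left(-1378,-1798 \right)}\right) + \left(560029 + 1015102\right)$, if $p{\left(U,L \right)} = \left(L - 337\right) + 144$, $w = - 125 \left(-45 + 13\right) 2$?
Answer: $1581140$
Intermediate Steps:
$w = 8000$ ($w = - 125 \left(\left(-32\right) 2\right) = \left(-125\right) \left(-64\right) = 8000$)
$p{\left(U,L \right)} = -193 + L$ ($p{\left(U,L \right)} = \left(-337 + L\right) + 144 = -193 + L$)
$\left(w + p{\left(-1378,-1798 \right)}\right) + \left(560029 + 1015102\right) = \left(8000 - 1991\right) + \left(560029 + 1015102\right) = \left(8000 - 1991\right) + 1575131 = 6009 + 1575131 = 1581140$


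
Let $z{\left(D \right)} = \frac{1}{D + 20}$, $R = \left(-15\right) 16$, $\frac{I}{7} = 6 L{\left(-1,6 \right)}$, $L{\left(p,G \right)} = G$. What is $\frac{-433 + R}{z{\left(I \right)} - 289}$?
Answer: $\frac{183056}{78607} \approx 2.3288$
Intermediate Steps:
$I = 252$ ($I = 7 \cdot 6 \cdot 6 = 7 \cdot 36 = 252$)
$R = -240$
$z{\left(D \right)} = \frac{1}{20 + D}$
$\frac{-433 + R}{z{\left(I \right)} - 289} = \frac{-433 - 240}{\frac{1}{20 + 252} - 289} = - \frac{673}{\frac{1}{272} - 289} = - \frac{673}{- \frac{78607}{272}} = \left(-673\right) \left(- \frac{272}{78607}\right) = \frac{183056}{78607}$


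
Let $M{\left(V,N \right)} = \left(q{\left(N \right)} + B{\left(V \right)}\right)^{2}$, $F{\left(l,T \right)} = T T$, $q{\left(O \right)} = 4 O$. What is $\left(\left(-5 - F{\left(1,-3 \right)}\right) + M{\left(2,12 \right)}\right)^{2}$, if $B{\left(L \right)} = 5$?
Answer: $7812025$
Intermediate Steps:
$F{\left(l,T \right)} = T^{2}$
$M{\left(V,N \right)} = \left(5 + 4 N\right)^{2}$ ($M{\left(V,N \right)} = \left(4 N + 5\right)^{2} = \left(5 + 4 N\right)^{2}$)
$\left(\left(-5 - F{\left(1,-3 \right)}\right) + M{\left(2,12 \right)}\right)^{2} = \left(\left(-5 - \left(-3\right)^{2}\right) + \left(5 + 4 \cdot 12\right)^{2}\right)^{2} = \left(\left(-5 - 9\right) + \left(5 + 48\right)^{2}\right)^{2} = \left(\left(-5 - 9\right) + 53^{2}\right)^{2} = \left(-14 + 2809\right)^{2} = 2795^{2} = 7812025$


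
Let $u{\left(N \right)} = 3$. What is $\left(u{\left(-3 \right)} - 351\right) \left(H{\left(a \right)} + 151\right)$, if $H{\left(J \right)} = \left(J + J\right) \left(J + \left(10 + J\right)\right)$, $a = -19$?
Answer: $-422820$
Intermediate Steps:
$H{\left(J \right)} = 2 J \left(10 + 2 J\right)$
$\left(u{\left(-3 \right)} - 351\right) \left(H{\left(a \right)} + 151\right) = \left(3 - 351\right) \left(4 \left(-19\right) \left(5 - 19\right) + 151\right) = - 348 \left(4 \left(-19\right) \left(-14\right) + 151\right) = - 348 \left(1064 + 151\right) = \left(-348\right) 1215 = -422820$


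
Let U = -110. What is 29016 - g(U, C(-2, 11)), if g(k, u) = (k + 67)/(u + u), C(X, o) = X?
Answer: 116021/4 ≈ 29005.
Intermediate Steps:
g(k, u) = (67 + k)/(2*u) (g(k, u) = (67 + k)/((2*u)) = (67 + k)*(1/(2*u)) = (67 + k)/(2*u))
29016 - g(U, C(-2, 11)) = 29016 - (67 - 110)/(2*(-2)) = 29016 - (-1)*(-43)/(2*2) = 29016 - 1*43/4 = 29016 - 43/4 = 116021/4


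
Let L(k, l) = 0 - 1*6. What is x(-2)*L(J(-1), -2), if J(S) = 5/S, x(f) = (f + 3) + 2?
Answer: -18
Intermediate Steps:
x(f) = 5 + f (x(f) = (3 + f) + 2 = 5 + f)
L(k, l) = -6 (L(k, l) = 0 - 6 = -6)
x(-2)*L(J(-1), -2) = (5 - 2)*(-6) = 3*(-6) = -18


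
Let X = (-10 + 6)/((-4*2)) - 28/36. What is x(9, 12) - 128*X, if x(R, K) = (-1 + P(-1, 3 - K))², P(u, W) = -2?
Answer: 401/9 ≈ 44.556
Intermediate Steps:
x(R, K) = 9 (x(R, K) = (-1 - 2)² = (-3)² = 9)
X = -5/18 (X = -4/(-8) - 28*1/36 = -4*(-⅛) - 7/9 = ½ - 7/9 = -5/18 ≈ -0.27778)
x(9, 12) - 128*X = 9 - 128*(-5/18) = 9 + 320/9 = 401/9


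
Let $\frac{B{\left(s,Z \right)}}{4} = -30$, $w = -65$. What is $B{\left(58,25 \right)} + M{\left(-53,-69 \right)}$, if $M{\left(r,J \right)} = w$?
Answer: $-185$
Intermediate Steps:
$M{\left(r,J \right)} = -65$
$B{\left(s,Z \right)} = -120$ ($B{\left(s,Z \right)} = 4 \left(-30\right) = -120$)
$B{\left(58,25 \right)} + M{\left(-53,-69 \right)} = -120 - 65 = -185$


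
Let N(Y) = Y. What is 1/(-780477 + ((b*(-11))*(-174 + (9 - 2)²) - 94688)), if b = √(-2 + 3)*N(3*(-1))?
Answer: -1/879290 ≈ -1.1373e-6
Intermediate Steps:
b = -3 (b = √(-2 + 3)*(3*(-1)) = √1*(-3) = 1*(-3) = -3)
1/(-780477 + ((b*(-11))*(-174 + (9 - 2)²) - 94688)) = 1/(-780477 + ((-3*(-11))*(-174 + (9 - 2)²) - 94688)) = 1/(-780477 + (33*(-174 + 7²) - 94688)) = 1/(-780477 + (33*(-174 + 49) - 94688)) = 1/(-780477 + (33*(-125) - 94688)) = 1/(-780477 + (-4125 - 94688)) = 1/(-780477 - 98813) = 1/(-879290) = -1/879290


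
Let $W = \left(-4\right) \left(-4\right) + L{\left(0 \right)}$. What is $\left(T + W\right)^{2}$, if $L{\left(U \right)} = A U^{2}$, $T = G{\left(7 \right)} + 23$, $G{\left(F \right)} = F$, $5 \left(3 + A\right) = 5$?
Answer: $2116$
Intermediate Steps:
$A = -2$ ($A = -3 + \frac{1}{5} \cdot 5 = -3 + 1 = -2$)
$T = 30$ ($T = 7 + 23 = 30$)
$L{\left(U \right)} = - 2 U^{2}$
$W = 16$ ($W = \left(-4\right) \left(-4\right) - 2 \cdot 0^{2} = 16 - 0 = 16 + 0 = 16$)
$\left(T + W\right)^{2} = \left(30 + 16\right)^{2} = 46^{2} = 2116$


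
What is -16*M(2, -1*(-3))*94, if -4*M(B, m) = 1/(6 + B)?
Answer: 47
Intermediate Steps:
M(B, m) = -1/(4*(6 + B))
-16*M(2, -1*(-3))*94 = -16*(-1/(24 + 4*2))*94 = -16*(-1/(24 + 8))*94 = -16*(-1/32)*94 = -16*(-1*1/32)*94 = -(-1)*94/2 = -16*(-47/16) = 47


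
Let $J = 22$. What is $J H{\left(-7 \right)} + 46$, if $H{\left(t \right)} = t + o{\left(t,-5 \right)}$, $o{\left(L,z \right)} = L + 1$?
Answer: $-240$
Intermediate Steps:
$o{\left(L,z \right)} = 1 + L$
$H{\left(t \right)} = 1 + 2 t$ ($H{\left(t \right)} = t + \left(1 + t\right) = 1 + 2 t$)
$J H{\left(-7 \right)} + 46 = 22 \left(1 + 2 \left(-7\right)\right) + 46 = 22 \left(1 - 14\right) + 46 = 22 \left(-13\right) + 46 = -286 + 46 = -240$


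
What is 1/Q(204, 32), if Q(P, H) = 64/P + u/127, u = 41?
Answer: 6477/4123 ≈ 1.5709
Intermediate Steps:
Q(P, H) = 41/127 + 64/P (Q(P, H) = 64/P + 41/127 = 41/127 + 64/P)
1/Q(204, 32) = 1/(41/127 + 64/204) = 1/(41/127 + 64*(1/204)) = 1/(41/127 + 16/51) = 1/(4123/6477) = 6477/4123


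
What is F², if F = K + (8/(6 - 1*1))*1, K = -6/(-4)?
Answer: 961/100 ≈ 9.6100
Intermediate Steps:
K = 3/2 (K = -6*(-¼) = 3/2 ≈ 1.5000)
F = 31/10 (F = 3/2 + (8/(6 - 1*1))*1 = 3/2 + (8/(6 - 1))*1 = 3/2 + (8/5)*1 = 3/2 + 8/5 = 31/10 ≈ 3.1000)
F² = (31/10)² = 961/100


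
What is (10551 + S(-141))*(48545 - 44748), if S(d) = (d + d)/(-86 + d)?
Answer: 9095178123/227 ≈ 4.0067e+7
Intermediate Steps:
S(d) = 2*d/(-86 + d) (S(d) = (2*d)/(-86 + d) = 2*d/(-86 + d))
(10551 + S(-141))*(48545 - 44748) = (10551 + 2*(-141)/(-86 - 141))*(48545 - 44748) = (10551 + 2*(-141)/(-227))*3797 = (10551 + 2*(-141)*(-1/227))*3797 = (10551 + 282/227)*3797 = (2395359/227)*3797 = 9095178123/227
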